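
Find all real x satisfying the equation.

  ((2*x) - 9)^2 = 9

Step 1. [((2*x) - 9)^2 = 9] 9 ≥ 0, LHS is (·)² — take ±√, so sqrt: (2*x) - 9 = 3 or -3.
Step 2. [(2*x) - 9 = 3 or -3] add 9: x sits inside (… - 9), so sub: 2*x = 12 or 6.
Step 3. [2*x = 12 or 6] divide by the outer 2. So div: x = 6 or 3.

Answer: x ∈ {3, 6}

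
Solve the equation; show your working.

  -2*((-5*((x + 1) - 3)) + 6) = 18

Step 1. [-2*((-5*((x + 1) - 3)) + 6) = 18] -2 out front; divide by -2, so div: (-5*((x + 1) - 3)) + 6 = -9.
Step 2. [(-5*((x + 1) - 3)) + 6 = -9] 6 comes off first (subtract 6), so sub: -5*((x + 1) - 3) = -15.
Step 3. [-5*((x + 1) - 3) = -15] LHS = -5·(…); ÷-5 both sides, so div: (x + 1) - 3 = 3.
Step 4. [(x + 1) - 3 = 3] peel the -3: add 3 from each side ⇒ sub: x + 1 = 6.
Step 5. [x + 1 = 6] the outer +1 inverts by subtracting 1. So sub: x = 5.

Answer: x ∈ {5}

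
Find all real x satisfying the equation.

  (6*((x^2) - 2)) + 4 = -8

Step 1. [(6*((x^2) - 2)) + 4 = -8] subtract 4: x sits inside (… + 4). So sub: 6*((x^2) - 2) = -12.
Step 2. [6*((x^2) - 2) = -12] LHS = 6·(…); ÷6 both sides ⇒ div: (x^2) - 2 = -2.
Step 3. [(x^2) - 2 = -2] peel the -2: add 2 from each side, so sub: x^2 = 0.
Step 4. [x^2 = 0] LHS squared, RHS 0 ≥ 0: apply √ (±) ⇒ sqrt: x = 0.

Answer: x ∈ {0}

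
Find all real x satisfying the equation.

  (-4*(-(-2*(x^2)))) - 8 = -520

Step 1. [(-4*(-(-2*(x^2)))) - 8 = -520] peel the -8: add 8 from each side. So sub: -4*(-(-2*(x^2))) = -512.
Step 2. [-4*(-(-2*(x^2))) = -512] -4·(inner) — divide through by -4. So div: -(-2*(x^2)) = 128.
Step 3. [-(-2*(x^2)) = 128] flip signs both sides. So neg: -2*(x^2) = -128.
Step 4. [-2*(x^2) = -128] divide by the outer -2 ⇒ div: x^2 = 64.
Step 5. [x^2 = 64] 64 ≥ 0, LHS is (·)² — take ±√ ⇒ sqrt: x = 8 or -8.

Answer: x ∈ {-8, 8}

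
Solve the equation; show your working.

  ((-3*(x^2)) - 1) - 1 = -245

Step 1. [((-3*(x^2)) - 1) - 1 = -245] -1 is outermost — add 1 both sides ⇒ sub: (-3*(x^2)) - 1 = -244.
Step 2. [(-3*(x^2)) - 1 = -244] the outer -1 inverts by adding 1 ⇒ sub: -3*(x^2) = -243.
Step 3. [-3*(x^2) = -243] leading coefficient -3: divide by -3, so div: x^2 = 81.
Step 4. [x^2 = 81] LHS squared, RHS 81 ≥ 0: apply √ (±). So sqrt: x = 9 or -9.

Answer: x ∈ {-9, 9}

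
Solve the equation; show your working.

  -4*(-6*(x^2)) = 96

Step 1. [-4*(-6*(x^2)) = 96] divide by the outer -4 ⇒ div: -6*(x^2) = -24.
Step 2. [-6*(x^2) = -24] LHS = -6·(…); ÷-6 both sides ⇒ div: x^2 = 4.
Step 3. [x^2 = 4] √ both sides: 4 ≥ 0 gives two branches, so sqrt: x = 2 or -2.

Answer: x ∈ {-2, 2}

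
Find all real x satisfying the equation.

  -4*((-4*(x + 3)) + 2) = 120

Step 1. [-4*((-4*(x + 3)) + 2) = 120] -4·(inner) — divide through by -4. So div: (-4*(x + 3)) + 2 = -30.
Step 2. [(-4*(x + 3)) + 2 = -30] peel the +2: subtract 2 from each side, so sub: -4*(x + 3) = -32.
Step 3. [-4*(x + 3) = -32] divide by the outer -4, so div: x + 3 = 8.
Step 4. [x + 3 = 8] 3 comes off first (subtract 3), so sub: x = 5.

Answer: x ∈ {5}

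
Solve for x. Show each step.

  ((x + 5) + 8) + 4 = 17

Step 1. [((x + 5) + 8) + 4 = 17] the outer +4 inverts by subtracting 4. So sub: (x + 5) + 8 = 13.
Step 2. [(x + 5) + 8 = 13] 8 comes off first (subtract 8) ⇒ sub: x + 5 = 5.
Step 3. [x + 5 = 5] 5 comes off first (subtract 5) ⇒ sub: x = 0.

Answer: x ∈ {0}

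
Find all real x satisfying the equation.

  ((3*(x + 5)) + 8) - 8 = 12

Step 1. [((3*(x + 5)) + 8) - 8 = 12] add 8: x sits inside (… - 8). So sub: (3*(x + 5)) + 8 = 20.
Step 2. [(3*(x + 5)) + 8 = 20] subtract 8: x sits inside (… + 8). So sub: 3*(x + 5) = 12.
Step 3. [3*(x + 5) = 12] 3 out front; divide by 3, so div: x + 5 = 4.
Step 4. [x + 5 = 4] the outer +5 inverts by subtracting 5. So sub: x = -1.

Answer: x ∈ {-1}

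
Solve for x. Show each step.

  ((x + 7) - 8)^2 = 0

Step 1. [((x + 7) - 8)^2 = 0] 0 ≥ 0, LHS is (·)² — take ±√ ⇒ sqrt: (x + 7) - 8 = 0.
Step 2. [(x + 7) - 8 = 0] 8 comes off first (add 8). So sub: x + 7 = 8.
Step 3. [x + 7 = 8] +7 is outermost — subtract 7 both sides, so sub: x = 1.

Answer: x ∈ {1}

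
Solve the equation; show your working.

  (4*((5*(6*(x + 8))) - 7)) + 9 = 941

Step 1. [(4*((5*(6*(x + 8))) - 7)) + 9 = 941] 9 comes off first (subtract 9) ⇒ sub: 4*((5*(6*(x + 8))) - 7) = 932.
Step 2. [4*((5*(6*(x + 8))) - 7) = 932] divide by the outer 4, so div: (5*(6*(x + 8))) - 7 = 233.
Step 3. [(5*(6*(x + 8))) - 7 = 233] the outer -7 inverts by adding 7, so sub: 5*(6*(x + 8)) = 240.
Step 4. [5*(6*(x + 8)) = 240] 5 out front; divide by 5, so div: 6*(x + 8) = 48.
Step 5. [6*(x + 8) = 48] leading coefficient 6: divide by 6, so div: x + 8 = 8.
Step 6. [x + 8 = 8] the outer +8 inverts by subtracting 8 ⇒ sub: x = 0.

Answer: x ∈ {0}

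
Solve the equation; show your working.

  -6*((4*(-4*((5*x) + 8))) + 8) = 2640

Step 1. [-6*((4*(-4*((5*x) + 8))) + 8) = 2640] leading coefficient -6: divide by -6, so div: (4*(-4*((5*x) + 8))) + 8 = -440.
Step 2. [(4*(-4*((5*x) + 8))) + 8 = -440] 4 divides every term; factor it out, so factor: (-4*((5*x) + 8)) + 2 = -110.
Step 3. [(-4*((5*x) + 8)) + 2 = -110] 2 comes off first (subtract 2) ⇒ sub: -4*((5*x) + 8) = -112.
Step 4. [-4*((5*x) + 8) = -112] -4 out front; divide by -4, so div: (5*x) + 8 = 28.
Step 5. [(5*x) + 8 = 28] peel the +8: subtract 8 from each side ⇒ sub: 5*x = 20.
Step 6. [5*x = 20] LHS = 5·(…); ÷5 both sides, so div: x = 4.

Answer: x ∈ {4}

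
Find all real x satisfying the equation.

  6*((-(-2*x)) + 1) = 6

Step 1. [6*((-(-2*x)) + 1) = 6] leading coefficient 6: divide by 6 ⇒ div: (-(-2*x)) + 1 = 1.
Step 2. [(-(-2*x)) + 1 = 1] the outer +1 inverts by subtracting 1, so sub: -(-2*x) = 0.
Step 3. [-(-2*x) = 0] flip signs both sides, so neg: -2*x = 0.
Step 4. [-2*x = 0] -2 out front; divide by -2, so div: x = 0.

Answer: x ∈ {0}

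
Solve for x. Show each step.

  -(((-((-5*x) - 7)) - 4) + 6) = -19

Step 1. [-(((-((-5*x) - 7)) - 4) + 6) = -19] flip signs both sides ⇒ neg: ((-((-5*x) - 7)) - 4) + 6 = 19.
Step 2. [((-((-5*x) - 7)) - 4) + 6 = 19] the outer +6 inverts by subtracting 6. So sub: (-((-5*x) - 7)) - 4 = 13.
Step 3. [(-((-5*x) - 7)) - 4 = 13] add 4: x sits inside (… - 4). So sub: -((-5*x) - 7) = 17.
Step 4. [-((-5*x) - 7) = 17] flip signs both sides ⇒ neg: (-5*x) - 7 = -17.
Step 5. [(-5*x) - 7 = -17] -7 is outermost — add 7 both sides ⇒ sub: -5*x = -10.
Step 6. [-5*x = -10] -5 out front; divide by -5 ⇒ div: x = 2.

Answer: x ∈ {2}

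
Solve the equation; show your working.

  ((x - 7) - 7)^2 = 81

Step 1. [((x - 7) - 7)^2 = 81] 81 ≥ 0, LHS is (·)² — take ±√ ⇒ sqrt: (x - 7) - 7 = 9 or -9.
Step 2. [(x - 7) - 7 = 9 or -9] 7 comes off first (add 7) ⇒ sub: x - 7 = 16 or -2.
Step 3. [x - 7 = 16 or -2] -7 is outermost — add 7 both sides. So sub: x = 23 or 5.

Answer: x ∈ {5, 23}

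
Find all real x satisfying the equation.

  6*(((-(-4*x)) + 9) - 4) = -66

Step 1. [6*(((-(-4*x)) + 9) - 4) = -66] LHS = 6·(…); ÷6 both sides, so div: ((-(-4*x)) + 9) - 4 = -11.
Step 2. [((-(-4*x)) + 9) - 4 = -11] the outer -4 inverts by adding 4, so sub: (-(-4*x)) + 9 = -7.
Step 3. [(-(-4*x)) + 9 = -7] 9 comes off first (subtract 9) ⇒ sub: -(-4*x) = -16.
Step 4. [-(-4*x) = -16] LHS negated; negate both sides ⇒ neg: -4*x = 16.
Step 5. [-4*x = 16] leading coefficient -4: divide by -4. So div: x = -4.

Answer: x ∈ {-4}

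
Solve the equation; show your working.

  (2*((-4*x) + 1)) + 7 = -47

Step 1. [(2*((-4*x) + 1)) + 7 = -47] the outer +7 inverts by subtracting 7, so sub: 2*((-4*x) + 1) = -54.
Step 2. [2*((-4*x) + 1) = -54] leading coefficient 2: divide by 2, so div: (-4*x) + 1 = -27.
Step 3. [(-4*x) + 1 = -27] peel the +1: subtract 1 from each side, so sub: -4*x = -28.
Step 4. [-4*x = -28] -4·(inner) — divide through by -4, so div: x = 7.

Answer: x ∈ {7}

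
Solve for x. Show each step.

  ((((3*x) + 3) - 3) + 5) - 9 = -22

Step 1. [((((3*x) + 3) - 3) + 5) - 9 = -22] add 9: x sits inside (… - 9). So sub: (((3*x) + 3) - 3) + 5 = -13.
Step 2. [(((3*x) + 3) - 3) + 5 = -13] +5 is outermost — subtract 5 both sides. So sub: ((3*x) + 3) - 3 = -18.
Step 3. [((3*x) + 3) - 3 = -18] the outer -3 inverts by adding 3, so sub: (3*x) + 3 = -15.
Step 4. [(3*x) + 3 = -15] 3 comes off first (subtract 3), so sub: 3*x = -18.
Step 5. [3*x = -18] 3·(inner) — divide through by 3 ⇒ div: x = -6.

Answer: x ∈ {-6}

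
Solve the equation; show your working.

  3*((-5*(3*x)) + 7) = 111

Step 1. [3*((-5*(3*x)) + 7) = 111] 3·(inner) — divide through by 3 ⇒ div: (-5*(3*x)) + 7 = 37.
Step 2. [(-5*(3*x)) + 7 = 37] the outer +7 inverts by subtracting 7 ⇒ sub: -5*(3*x) = 30.
Step 3. [-5*(3*x) = 30] leading coefficient -5: divide by -5, so div: 3*x = -6.
Step 4. [3*x = -6] leading coefficient 3: divide by 3 ⇒ div: x = -2.

Answer: x ∈ {-2}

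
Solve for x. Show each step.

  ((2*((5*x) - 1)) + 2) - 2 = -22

Step 1. [((2*((5*x) - 1)) + 2) - 2 = -22] add 2: x sits inside (… - 2) ⇒ sub: (2*((5*x) - 1)) + 2 = -20.
Step 2. [(2*((5*x) - 1)) + 2 = -20] subtract 2: x sits inside (… + 2), so sub: 2*((5*x) - 1) = -22.
Step 3. [2*((5*x) - 1) = -22] 2·(inner) — divide through by 2, so div: (5*x) - 1 = -11.
Step 4. [(5*x) - 1 = -11] 1 comes off first (add 1), so sub: 5*x = -10.
Step 5. [5*x = -10] 5·(inner) — divide through by 5. So div: x = -2.

Answer: x ∈ {-2}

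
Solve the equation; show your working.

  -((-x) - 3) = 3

Step 1. [-((-x) - 3) = 3] LHS negated; negate both sides ⇒ neg: (-x) - 3 = -3.
Step 2. [(-x) - 3 = -3] 3 comes off first (add 3) ⇒ sub: -x = 0.
Step 3. [-x = 0] leading − — multiply by −1, so neg: x = 0.

Answer: x ∈ {0}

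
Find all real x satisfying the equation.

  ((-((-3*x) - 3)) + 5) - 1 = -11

Step 1. [((-((-3*x) - 3)) + 5) - 1 = -11] 1 comes off first (add 1) ⇒ sub: (-((-3*x) - 3)) + 5 = -10.
Step 2. [(-((-3*x) - 3)) + 5 = -10] subtract 5: x sits inside (… + 5) ⇒ sub: -((-3*x) - 3) = -15.
Step 3. [-((-3*x) - 3) = -15] LHS negated; negate both sides, so neg: (-3*x) - 3 = 15.
Step 4. [(-3*x) - 3 = 15] -3 divides every term; factor it out. So factor: x + 1 = -5.
Step 5. [x + 1 = -5] the outer +1 inverts by subtracting 1, so sub: x = -6.

Answer: x ∈ {-6}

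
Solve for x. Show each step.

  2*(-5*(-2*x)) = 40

Step 1. [2*(-5*(-2*x)) = 40] leading coefficient 2: divide by 2, so div: -5*(-2*x) = 20.
Step 2. [-5*(-2*x) = 20] divide by the outer -5, so div: -2*x = -4.
Step 3. [-2*x = -4] leading coefficient -2: divide by -2. So div: x = 2.

Answer: x ∈ {2}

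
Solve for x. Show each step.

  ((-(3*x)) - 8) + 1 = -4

Step 1. [((-(3*x)) - 8) + 1 = -4] the outer +1 inverts by subtracting 1, so sub: (-(3*x)) - 8 = -5.
Step 2. [(-(3*x)) - 8 = -5] the outer -8 inverts by adding 8, so sub: -(3*x) = 3.
Step 3. [-(3*x) = 3] flip signs both sides. So neg: 3*x = -3.
Step 4. [3*x = -3] 3·(inner) — divide through by 3. So div: x = -1.

Answer: x ∈ {-1}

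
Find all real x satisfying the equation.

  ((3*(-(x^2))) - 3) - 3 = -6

Step 1. [((3*(-(x^2))) - 3) - 3 = -6] the outer -3 inverts by adding 3 ⇒ sub: (3*(-(x^2))) - 3 = -3.
Step 2. [(3*(-(x^2))) - 3 = -3] 3 | LHS and 3 | -3: pull 3 out, so factor: (-(x^2)) - 1 = -1.
Step 3. [(-(x^2)) - 1 = -1] the outer -1 inverts by adding 1, so sub: -(x^2) = 0.
Step 4. [-(x^2) = 0] flip signs both sides. So neg: x^2 = 0.
Step 5. [x^2 = 0] LHS squared, RHS 0 ≥ 0: apply √ (±). So sqrt: x = 0.

Answer: x ∈ {0}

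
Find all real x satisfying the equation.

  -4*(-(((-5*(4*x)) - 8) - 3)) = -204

Step 1. [-4*(-(((-5*(4*x)) - 8) - 3)) = -204] -4·(inner) — divide through by -4 ⇒ div: -(((-5*(4*x)) - 8) - 3) = 51.
Step 2. [-(((-5*(4*x)) - 8) - 3) = 51] leading − — multiply by −1. So neg: ((-5*(4*x)) - 8) - 3 = -51.
Step 3. [((-5*(4*x)) - 8) - 3 = -51] the outer -3 inverts by adding 3. So sub: (-5*(4*x)) - 8 = -48.
Step 4. [(-5*(4*x)) - 8 = -48] add 8: x sits inside (… - 8) ⇒ sub: -5*(4*x) = -40.
Step 5. [-5*(4*x) = -40] -5 out front; divide by -5, so div: 4*x = 8.
Step 6. [4*x = 8] leading coefficient 4: divide by 4. So div: x = 2.

Answer: x ∈ {2}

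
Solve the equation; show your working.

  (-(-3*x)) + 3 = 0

Step 1. [(-(-3*x)) + 3 = 0] +3 is outermost — subtract 3 both sides, so sub: -(-3*x) = -3.
Step 2. [-(-3*x) = -3] flip signs both sides, so neg: -3*x = 3.
Step 3. [-3*x = 3] -3 out front; divide by -3. So div: x = -1.

Answer: x ∈ {-1}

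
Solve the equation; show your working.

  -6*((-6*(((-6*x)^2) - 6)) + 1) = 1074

Step 1. [-6*((-6*(((-6*x)^2) - 6)) + 1) = 1074] divide by the outer -6. So div: (-6*(((-6*x)^2) - 6)) + 1 = -179.
Step 2. [(-6*(((-6*x)^2) - 6)) + 1 = -179] peel the +1: subtract 1 from each side. So sub: -6*(((-6*x)^2) - 6) = -180.
Step 3. [-6*(((-6*x)^2) - 6) = -180] leading coefficient -6: divide by -6 ⇒ div: ((-6*x)^2) - 6 = 30.
Step 4. [((-6*x)^2) - 6 = 30] add 6: x sits inside (… - 6). So sub: (-6*x)^2 = 36.
Step 5. [(-6*x)^2 = 36] LHS squared, RHS 36 ≥ 0: apply √ (±). So sqrt: -6*x = 6 or -6.
Step 6. [-6*x = 6 or -6] LHS = -6·(…); ÷-6 both sides, so div: x = -1 or 1.

Answer: x ∈ {-1, 1}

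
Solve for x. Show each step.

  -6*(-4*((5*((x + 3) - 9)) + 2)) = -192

Step 1. [-6*(-4*((5*((x + 3) - 9)) + 2)) = -192] -6·(inner) — divide through by -6. So div: -4*((5*((x + 3) - 9)) + 2) = 32.
Step 2. [-4*((5*((x + 3) - 9)) + 2) = 32] leading coefficient -4: divide by -4. So div: (5*((x + 3) - 9)) + 2 = -8.
Step 3. [(5*((x + 3) - 9)) + 2 = -8] peel the +2: subtract 2 from each side, so sub: 5*((x + 3) - 9) = -10.
Step 4. [5*((x + 3) - 9) = -10] 5·(inner) — divide through by 5, so div: (x + 3) - 9 = -2.
Step 5. [(x + 3) - 9 = -2] add 9: x sits inside (… - 9) ⇒ sub: x + 3 = 7.
Step 6. [x + 3 = 7] +3 is outermost — subtract 3 both sides ⇒ sub: x = 4.

Answer: x ∈ {4}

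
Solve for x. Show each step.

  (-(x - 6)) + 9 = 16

Step 1. [(-(x - 6)) + 9 = 16] subtract 9: x sits inside (… + 9). So sub: -(x - 6) = 7.
Step 2. [-(x - 6) = 7] flip signs both sides ⇒ neg: x - 6 = -7.
Step 3. [x - 6 = -7] peel the -6: add 6 from each side, so sub: x = -1.

Answer: x ∈ {-1}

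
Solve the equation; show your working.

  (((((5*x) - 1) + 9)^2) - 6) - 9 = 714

Step 1. [(((((5*x) - 1) + 9)^2) - 6) - 9 = 714] peel the -9: add 9 from each side, so sub: ((((5*x) - 1) + 9)^2) - 6 = 723.
Step 2. [((((5*x) - 1) + 9)^2) - 6 = 723] -6 is outermost — add 6 both sides, so sub: (((5*x) - 1) + 9)^2 = 729.
Step 3. [(((5*x) - 1) + 9)^2 = 729] LHS squared, RHS 729 ≥ 0: apply √ (±). So sqrt: ((5*x) - 1) + 9 = 27 or -27.
Step 4. [((5*x) - 1) + 9 = 27 or -27] peel the +9: subtract 9 from each side ⇒ sub: (5*x) - 1 = 18 or -36.
Step 5. [(5*x) - 1 = 18 or -36] the outer -1 inverts by adding 1. So sub: 5*x = 19 or -35.
Step 6. [5*x = 19 or -35] 5·(inner) — divide through by 5 ⇒ div: x = 19/5 or -7.

Answer: x ∈ {-7, 19/5}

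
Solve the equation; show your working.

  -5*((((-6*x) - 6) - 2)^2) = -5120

Step 1. [-5*((((-6*x) - 6) - 2)^2) = -5120] leading coefficient -5: divide by -5, so div: (((-6*x) - 6) - 2)^2 = 1024.
Step 2. [(((-6*x) - 6) - 2)^2 = 1024] LHS squared, RHS 1024 ≥ 0: apply √ (±). So sqrt: ((-6*x) - 6) - 2 = 32 or -32.
Step 3. [((-6*x) - 6) - 2 = 32 or -32] 2 comes off first (add 2) ⇒ sub: (-6*x) - 6 = 34 or -30.
Step 4. [(-6*x) - 6 = 34 or -30] 6 comes off first (add 6), so sub: -6*x = 40 or -24.
Step 5. [-6*x = 40 or -24] -6·(inner) — divide through by -6. So div: x = -20/3 or 4.

Answer: x ∈ {-20/3, 4}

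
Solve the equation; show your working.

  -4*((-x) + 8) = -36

Step 1. [-4*((-x) + 8) = -36] -4 out front; divide by -4. So div: (-x) + 8 = 9.
Step 2. [(-x) + 8 = 9] subtract 8: x sits inside (… + 8) ⇒ sub: -x = 1.
Step 3. [-x = 1] flip signs both sides, so neg: x = -1.

Answer: x ∈ {-1}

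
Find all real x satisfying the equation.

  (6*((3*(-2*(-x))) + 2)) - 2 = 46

Step 1. [(6*((3*(-2*(-x))) + 2)) - 2 = 46] peel the -2: add 2 from each side ⇒ sub: 6*((3*(-2*(-x))) + 2) = 48.
Step 2. [6*((3*(-2*(-x))) + 2) = 48] divide by the outer 6 ⇒ div: (3*(-2*(-x))) + 2 = 8.
Step 3. [(3*(-2*(-x))) + 2 = 8] subtract 2: x sits inside (… + 2) ⇒ sub: 3*(-2*(-x)) = 6.
Step 4. [3*(-2*(-x)) = 6] 3·(inner) — divide through by 3 ⇒ div: -2*(-x) = 2.
Step 5. [-2*(-x) = 2] -2 out front; divide by -2. So div: -x = -1.
Step 6. [-x = -1] flip signs both sides. So neg: x = 1.

Answer: x ∈ {1}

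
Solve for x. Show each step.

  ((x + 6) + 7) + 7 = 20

Step 1. [((x + 6) + 7) + 7 = 20] 7 comes off first (subtract 7) ⇒ sub: (x + 6) + 7 = 13.
Step 2. [(x + 6) + 7 = 13] 7 comes off first (subtract 7). So sub: x + 6 = 6.
Step 3. [x + 6 = 6] subtract 6: x sits inside (… + 6). So sub: x = 0.

Answer: x ∈ {0}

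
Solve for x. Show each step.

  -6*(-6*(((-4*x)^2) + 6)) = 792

Step 1. [-6*(-6*(((-4*x)^2) + 6)) = 792] leading coefficient -6: divide by -6. So div: -6*(((-4*x)^2) + 6) = -132.
Step 2. [-6*(((-4*x)^2) + 6) = -132] divide by the outer -6, so div: ((-4*x)^2) + 6 = 22.
Step 3. [((-4*x)^2) + 6 = 22] +6 is outermost — subtract 6 both sides, so sub: (-4*x)^2 = 16.
Step 4. [(-4*x)^2 = 16] √ both sides: 16 ≥ 0 gives two branches. So sqrt: -4*x = 4 or -4.
Step 5. [-4*x = 4 or -4] leading coefficient -4: divide by -4, so div: x = -1 or 1.

Answer: x ∈ {-1, 1}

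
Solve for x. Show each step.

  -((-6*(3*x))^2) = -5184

Step 1. [-((-6*(3*x))^2) = -5184] LHS negated; negate both sides ⇒ neg: (-6*(3*x))^2 = 5184.
Step 2. [(-6*(3*x))^2 = 5184] √ both sides: 5184 ≥ 0 gives two branches, so sqrt: -6*(3*x) = 72 or -72.
Step 3. [-6*(3*x) = 72 or -72] leading coefficient -6: divide by -6 ⇒ div: 3*x = -12 or 12.
Step 4. [3*x = -12 or 12] divide by the outer 3. So div: x = -4 or 4.

Answer: x ∈ {-4, 4}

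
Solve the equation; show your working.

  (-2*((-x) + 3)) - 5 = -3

Step 1. [(-2*((-x) + 3)) - 5 = -3] the outer -5 inverts by adding 5 ⇒ sub: -2*((-x) + 3) = 2.
Step 2. [-2*((-x) + 3) = 2] LHS = -2·(…); ÷-2 both sides. So div: (-x) + 3 = -1.
Step 3. [(-x) + 3 = -1] the outer +3 inverts by subtracting 3. So sub: -x = -4.
Step 4. [-x = -4] flip signs both sides, so neg: x = 4.

Answer: x ∈ {4}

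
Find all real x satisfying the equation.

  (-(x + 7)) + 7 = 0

Step 1. [(-(x + 7)) + 7 = 0] 7 comes off first (subtract 7), so sub: -(x + 7) = -7.
Step 2. [-(x + 7) = -7] LHS negated; negate both sides, so neg: x + 7 = 7.
Step 3. [x + 7 = 7] the outer +7 inverts by subtracting 7. So sub: x = 0.

Answer: x ∈ {0}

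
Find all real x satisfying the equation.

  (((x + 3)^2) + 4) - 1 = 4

Step 1. [(((x + 3)^2) + 4) - 1 = 4] the outer -1 inverts by adding 1. So sub: ((x + 3)^2) + 4 = 5.
Step 2. [((x + 3)^2) + 4 = 5] +4 is outermost — subtract 4 both sides. So sub: (x + 3)^2 = 1.
Step 3. [(x + 3)^2 = 1] 1 ≥ 0, LHS is (·)² — take ±√. So sqrt: x + 3 = 1 or -1.
Step 4. [x + 3 = 1 or -1] subtract 3: x sits inside (… + 3), so sub: x = -2 or -4.

Answer: x ∈ {-4, -2}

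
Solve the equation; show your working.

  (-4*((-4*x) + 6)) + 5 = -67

Step 1. [(-4*((-4*x) + 6)) + 5 = -67] 5 comes off first (subtract 5) ⇒ sub: -4*((-4*x) + 6) = -72.
Step 2. [-4*((-4*x) + 6) = -72] -4 out front; divide by -4. So div: (-4*x) + 6 = 18.
Step 3. [(-4*x) + 6 = 18] the outer +6 inverts by subtracting 6, so sub: -4*x = 12.
Step 4. [-4*x = 12] -4 out front; divide by -4 ⇒ div: x = -3.

Answer: x ∈ {-3}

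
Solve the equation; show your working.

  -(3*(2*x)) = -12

Step 1. [-(3*(2*x)) = -12] flip signs both sides. So neg: 3*(2*x) = 12.
Step 2. [3*(2*x) = 12] LHS = 3·(…); ÷3 both sides, so div: 2*x = 4.
Step 3. [2*x = 4] 2·(inner) — divide through by 2. So div: x = 2.

Answer: x ∈ {2}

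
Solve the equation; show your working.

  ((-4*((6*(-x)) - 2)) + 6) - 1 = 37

Step 1. [((-4*((6*(-x)) - 2)) + 6) - 1 = 37] 1 comes off first (add 1). So sub: (-4*((6*(-x)) - 2)) + 6 = 38.
Step 2. [(-4*((6*(-x)) - 2)) + 6 = 38] +6 is outermost — subtract 6 both sides. So sub: -4*((6*(-x)) - 2) = 32.
Step 3. [-4*((6*(-x)) - 2) = 32] leading coefficient -4: divide by -4. So div: (6*(-x)) - 2 = -8.
Step 4. [(6*(-x)) - 2 = -8] 2 comes off first (add 2), so sub: 6*(-x) = -6.
Step 5. [6*(-x) = -6] divide by the outer 6. So div: -x = -1.
Step 6. [-x = -1] flip signs both sides, so neg: x = 1.

Answer: x ∈ {1}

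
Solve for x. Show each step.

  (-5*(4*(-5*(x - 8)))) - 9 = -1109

Step 1. [(-5*(4*(-5*(x - 8)))) - 9 = -1109] -9 is outermost — add 9 both sides ⇒ sub: -5*(4*(-5*(x - 8))) = -1100.
Step 2. [-5*(4*(-5*(x - 8))) = -1100] leading coefficient -5: divide by -5, so div: 4*(-5*(x - 8)) = 220.
Step 3. [4*(-5*(x - 8)) = 220] 4 out front; divide by 4 ⇒ div: -5*(x - 8) = 55.
Step 4. [-5*(x - 8) = 55] -5 out front; divide by -5, so div: x - 8 = -11.
Step 5. [x - 8 = -11] the outer -8 inverts by adding 8. So sub: x = -3.

Answer: x ∈ {-3}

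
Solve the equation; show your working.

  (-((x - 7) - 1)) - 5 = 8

Step 1. [(-((x - 7) - 1)) - 5 = 8] add 5: x sits inside (… - 5), so sub: -((x - 7) - 1) = 13.
Step 2. [-((x - 7) - 1) = 13] LHS negated; negate both sides. So neg: (x - 7) - 1 = -13.
Step 3. [(x - 7) - 1 = -13] the outer -1 inverts by adding 1. So sub: x - 7 = -12.
Step 4. [x - 7 = -12] the outer -7 inverts by adding 7. So sub: x = -5.

Answer: x ∈ {-5}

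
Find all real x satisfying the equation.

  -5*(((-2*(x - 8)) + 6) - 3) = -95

Step 1. [-5*(((-2*(x - 8)) + 6) - 3) = -95] LHS = -5·(…); ÷-5 both sides. So div: ((-2*(x - 8)) + 6) - 3 = 19.
Step 2. [((-2*(x - 8)) + 6) - 3 = 19] -3 is outermost — add 3 both sides, so sub: (-2*(x - 8)) + 6 = 22.
Step 3. [(-2*(x - 8)) + 6 = 22] subtract 6: x sits inside (… + 6) ⇒ sub: -2*(x - 8) = 16.
Step 4. [-2*(x - 8) = 16] -2 out front; divide by -2. So div: x - 8 = -8.
Step 5. [x - 8 = -8] peel the -8: add 8 from each side ⇒ sub: x = 0.

Answer: x ∈ {0}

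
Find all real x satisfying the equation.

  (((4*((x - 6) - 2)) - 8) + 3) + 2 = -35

Step 1. [(((4*((x - 6) - 2)) - 8) + 3) + 2 = -35] peel the +2: subtract 2 from each side. So sub: ((4*((x - 6) - 2)) - 8) + 3 = -37.
Step 2. [((4*((x - 6) - 2)) - 8) + 3 = -37] 3 comes off first (subtract 3) ⇒ sub: (4*((x - 6) - 2)) - 8 = -40.
Step 3. [(4*((x - 6) - 2)) - 8 = -40] 4 divides every term; factor it out, so factor: ((x - 6) - 2) - 2 = -10.
Step 4. [((x - 6) - 2) - 2 = -10] add 2: x sits inside (… - 2) ⇒ sub: (x - 6) - 2 = -8.
Step 5. [(x - 6) - 2 = -8] peel the -2: add 2 from each side. So sub: x - 6 = -6.
Step 6. [x - 6 = -6] peel the -6: add 6 from each side. So sub: x = 0.

Answer: x ∈ {0}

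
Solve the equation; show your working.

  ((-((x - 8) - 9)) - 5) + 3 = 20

Step 1. [((-((x - 8) - 9)) - 5) + 3 = 20] the outer +3 inverts by subtracting 3, so sub: (-((x - 8) - 9)) - 5 = 17.
Step 2. [(-((x - 8) - 9)) - 5 = 17] peel the -5: add 5 from each side. So sub: -((x - 8) - 9) = 22.
Step 3. [-((x - 8) - 9) = 22] LHS negated; negate both sides. So neg: (x - 8) - 9 = -22.
Step 4. [(x - 8) - 9 = -22] -9 is outermost — add 9 both sides. So sub: x - 8 = -13.
Step 5. [x - 8 = -13] 8 comes off first (add 8), so sub: x = -5.

Answer: x ∈ {-5}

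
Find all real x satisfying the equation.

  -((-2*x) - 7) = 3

Step 1. [-((-2*x) - 7) = 3] LHS negated; negate both sides, so neg: (-2*x) - 7 = -3.
Step 2. [(-2*x) - 7 = -3] 7 comes off first (add 7), so sub: -2*x = 4.
Step 3. [-2*x = 4] -2·(inner) — divide through by -2. So div: x = -2.

Answer: x ∈ {-2}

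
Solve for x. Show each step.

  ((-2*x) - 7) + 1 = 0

Step 1. [((-2*x) - 7) + 1 = 0] subtract 1: x sits inside (… + 1). So sub: (-2*x) - 7 = -1.
Step 2. [(-2*x) - 7 = -1] the outer -7 inverts by adding 7. So sub: -2*x = 6.
Step 3. [-2*x = 6] -2·(inner) — divide through by -2 ⇒ div: x = -3.

Answer: x ∈ {-3}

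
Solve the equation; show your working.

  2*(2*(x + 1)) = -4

Step 1. [2*(2*(x + 1)) = -4] divide by the outer 2. So div: 2*(x + 1) = -2.
Step 2. [2*(x + 1) = -2] LHS = 2·(…); ÷2 both sides. So div: x + 1 = -1.
Step 3. [x + 1 = -1] +1 is outermost — subtract 1 both sides ⇒ sub: x = -2.

Answer: x ∈ {-2}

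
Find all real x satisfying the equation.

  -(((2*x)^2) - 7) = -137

Step 1. [-(((2*x)^2) - 7) = -137] flip signs both sides ⇒ neg: ((2*x)^2) - 7 = 137.
Step 2. [((2*x)^2) - 7 = 137] peel the -7: add 7 from each side, so sub: (2*x)^2 = 144.
Step 3. [(2*x)^2 = 144] LHS squared, RHS 144 ≥ 0: apply √ (±), so sqrt: 2*x = 12 or -12.
Step 4. [2*x = 12 or -12] 2 out front; divide by 2. So div: x = 6 or -6.

Answer: x ∈ {-6, 6}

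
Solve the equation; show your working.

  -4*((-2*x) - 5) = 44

Step 1. [-4*((-2*x) - 5) = 44] divide by the outer -4. So div: (-2*x) - 5 = -11.
Step 2. [(-2*x) - 5 = -11] -5 is outermost — add 5 both sides. So sub: -2*x = -6.
Step 3. [-2*x = -6] -2 out front; divide by -2 ⇒ div: x = 3.

Answer: x ∈ {3}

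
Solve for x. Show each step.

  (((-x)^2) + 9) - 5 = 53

Step 1. [(((-x)^2) + 9) - 5 = 53] add 5: x sits inside (… - 5) ⇒ sub: ((-x)^2) + 9 = 58.
Step 2. [((-x)^2) + 9 = 58] subtract 9: x sits inside (… + 9) ⇒ sub: (-x)^2 = 49.
Step 3. [(-x)^2 = 49] √ both sides: 49 ≥ 0 gives two branches, so sqrt: -x = 7 or -7.
Step 4. [-x = 7 or -7] LHS negated; negate both sides ⇒ neg: x = -7 or 7.

Answer: x ∈ {-7, 7}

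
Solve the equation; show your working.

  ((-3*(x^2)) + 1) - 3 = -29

Step 1. [((-3*(x^2)) + 1) - 3 = -29] 3 comes off first (add 3) ⇒ sub: (-3*(x^2)) + 1 = -26.
Step 2. [(-3*(x^2)) + 1 = -26] subtract 1: x sits inside (… + 1), so sub: -3*(x^2) = -27.
Step 3. [-3*(x^2) = -27] -3·(inner) — divide through by -3 ⇒ div: x^2 = 9.
Step 4. [x^2 = 9] LHS squared, RHS 9 ≥ 0: apply √ (±), so sqrt: x = 3 or -3.

Answer: x ∈ {-3, 3}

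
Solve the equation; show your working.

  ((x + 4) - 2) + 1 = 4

Step 1. [((x + 4) - 2) + 1 = 4] peel the +1: subtract 1 from each side ⇒ sub: (x + 4) - 2 = 3.
Step 2. [(x + 4) - 2 = 3] add 2: x sits inside (… - 2), so sub: x + 4 = 5.
Step 3. [x + 4 = 5] the outer +4 inverts by subtracting 4. So sub: x = 1.

Answer: x ∈ {1}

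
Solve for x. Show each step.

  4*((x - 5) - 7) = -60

Step 1. [4*((x - 5) - 7) = -60] divide by the outer 4. So div: (x - 5) - 7 = -15.
Step 2. [(x - 5) - 7 = -15] peel the -7: add 7 from each side, so sub: x - 5 = -8.
Step 3. [x - 5 = -8] the outer -5 inverts by adding 5 ⇒ sub: x = -3.

Answer: x ∈ {-3}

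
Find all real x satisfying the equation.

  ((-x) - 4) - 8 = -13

Step 1. [((-x) - 4) - 8 = -13] 8 comes off first (add 8). So sub: (-x) - 4 = -5.
Step 2. [(-x) - 4 = -5] -4 is outermost — add 4 both sides. So sub: -x = -1.
Step 3. [-x = -1] flip signs both sides ⇒ neg: x = 1.

Answer: x ∈ {1}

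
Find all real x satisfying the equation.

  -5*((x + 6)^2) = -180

Step 1. [-5*((x + 6)^2) = -180] -5 out front; divide by -5 ⇒ div: (x + 6)^2 = 36.
Step 2. [(x + 6)^2 = 36] 36 ≥ 0, LHS is (·)² — take ±√ ⇒ sqrt: x + 6 = 6 or -6.
Step 3. [x + 6 = 6 or -6] the outer +6 inverts by subtracting 6. So sub: x = 0 or -12.

Answer: x ∈ {-12, 0}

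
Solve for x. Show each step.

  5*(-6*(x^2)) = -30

Step 1. [5*(-6*(x^2)) = -30] divide by the outer 5 ⇒ div: -6*(x^2) = -6.
Step 2. [-6*(x^2) = -6] -6·(inner) — divide through by -6 ⇒ div: x^2 = 1.
Step 3. [x^2 = 1] √ both sides: 1 ≥ 0 gives two branches ⇒ sqrt: x = 1 or -1.

Answer: x ∈ {-1, 1}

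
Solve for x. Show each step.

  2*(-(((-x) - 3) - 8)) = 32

Step 1. [2*(-(((-x) - 3) - 8)) = 32] 2 out front; divide by 2, so div: -(((-x) - 3) - 8) = 16.
Step 2. [-(((-x) - 3) - 8) = 16] LHS negated; negate both sides ⇒ neg: ((-x) - 3) - 8 = -16.
Step 3. [((-x) - 3) - 8 = -16] -8 is outermost — add 8 both sides. So sub: (-x) - 3 = -8.
Step 4. [(-x) - 3 = -8] 3 comes off first (add 3), so sub: -x = -5.
Step 5. [-x = -5] LHS negated; negate both sides ⇒ neg: x = 5.

Answer: x ∈ {5}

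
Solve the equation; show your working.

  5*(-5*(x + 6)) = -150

Step 1. [5*(-5*(x + 6)) = -150] 5 out front; divide by 5 ⇒ div: -5*(x + 6) = -30.
Step 2. [-5*(x + 6) = -30] -5 out front; divide by -5. So div: x + 6 = 6.
Step 3. [x + 6 = 6] subtract 6: x sits inside (… + 6), so sub: x = 0.

Answer: x ∈ {0}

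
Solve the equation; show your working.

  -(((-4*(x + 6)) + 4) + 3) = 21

Step 1. [-(((-4*(x + 6)) + 4) + 3) = 21] LHS negated; negate both sides, so neg: ((-4*(x + 6)) + 4) + 3 = -21.
Step 2. [((-4*(x + 6)) + 4) + 3 = -21] +3 is outermost — subtract 3 both sides, so sub: (-4*(x + 6)) + 4 = -24.
Step 3. [(-4*(x + 6)) + 4 = -24] subtract 4: x sits inside (… + 4). So sub: -4*(x + 6) = -28.
Step 4. [-4*(x + 6) = -28] LHS = -4·(…); ÷-4 both sides, so div: x + 6 = 7.
Step 5. [x + 6 = 7] peel the +6: subtract 6 from each side ⇒ sub: x = 1.

Answer: x ∈ {1}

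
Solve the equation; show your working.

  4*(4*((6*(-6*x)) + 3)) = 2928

Step 1. [4*(4*((6*(-6*x)) + 3)) = 2928] 4 out front; divide by 4. So div: 4*((6*(-6*x)) + 3) = 732.
Step 2. [4*((6*(-6*x)) + 3) = 732] divide by the outer 4 ⇒ div: (6*(-6*x)) + 3 = 183.
Step 3. [(6*(-6*x)) + 3 = 183] the outer +3 inverts by subtracting 3, so sub: 6*(-6*x) = 180.
Step 4. [6*(-6*x) = 180] divide by the outer 6. So div: -6*x = 30.
Step 5. [-6*x = 30] LHS = -6·(…); ÷-6 both sides, so div: x = -5.

Answer: x ∈ {-5}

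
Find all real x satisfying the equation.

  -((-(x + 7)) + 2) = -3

Step 1. [-((-(x + 7)) + 2) = -3] leading − — multiply by −1, so neg: (-(x + 7)) + 2 = 3.
Step 2. [(-(x + 7)) + 2 = 3] peel the +2: subtract 2 from each side. So sub: -(x + 7) = 1.
Step 3. [-(x + 7) = 1] LHS negated; negate both sides ⇒ neg: x + 7 = -1.
Step 4. [x + 7 = -1] 7 comes off first (subtract 7). So sub: x = -8.

Answer: x ∈ {-8}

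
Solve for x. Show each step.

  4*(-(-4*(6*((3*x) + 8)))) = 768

Step 1. [4*(-(-4*(6*((3*x) + 8)))) = 768] 4·(inner) — divide through by 4, so div: -(-4*(6*((3*x) + 8))) = 192.
Step 2. [-(-4*(6*((3*x) + 8))) = 192] flip signs both sides. So neg: -4*(6*((3*x) + 8)) = -192.
Step 3. [-4*(6*((3*x) + 8)) = -192] divide by the outer -4. So div: 6*((3*x) + 8) = 48.
Step 4. [6*((3*x) + 8) = 48] 6·(inner) — divide through by 6 ⇒ div: (3*x) + 8 = 8.
Step 5. [(3*x) + 8 = 8] peel the +8: subtract 8 from each side, so sub: 3*x = 0.
Step 6. [3*x = 0] 3 out front; divide by 3. So div: x = 0.

Answer: x ∈ {0}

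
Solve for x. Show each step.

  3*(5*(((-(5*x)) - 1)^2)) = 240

Step 1. [3*(5*(((-(5*x)) - 1)^2)) = 240] 3 out front; divide by 3 ⇒ div: 5*(((-(5*x)) - 1)^2) = 80.
Step 2. [5*(((-(5*x)) - 1)^2) = 80] divide by the outer 5. So div: ((-(5*x)) - 1)^2 = 16.
Step 3. [((-(5*x)) - 1)^2 = 16] LHS squared, RHS 16 ≥ 0: apply √ (±). So sqrt: (-(5*x)) - 1 = 4 or -4.
Step 4. [(-(5*x)) - 1 = 4 or -4] -1 is outermost — add 1 both sides ⇒ sub: -(5*x) = 5 or -3.
Step 5. [-(5*x) = 5 or -3] flip signs both sides ⇒ neg: 5*x = -5 or 3.
Step 6. [5*x = -5 or 3] divide by the outer 5. So div: x = -1 or 3/5.

Answer: x ∈ {-1, 3/5}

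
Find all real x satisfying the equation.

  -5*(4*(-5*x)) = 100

Step 1. [-5*(4*(-5*x)) = 100] -5·(inner) — divide through by -5. So div: 4*(-5*x) = -20.
Step 2. [4*(-5*x) = -20] LHS = 4·(…); ÷4 both sides. So div: -5*x = -5.
Step 3. [-5*x = -5] -5·(inner) — divide through by -5. So div: x = 1.

Answer: x ∈ {1}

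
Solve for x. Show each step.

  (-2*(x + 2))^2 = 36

Step 1. [(-2*(x + 2))^2 = 36] √ both sides: 36 ≥ 0 gives two branches ⇒ sqrt: -2*(x + 2) = 6 or -6.
Step 2. [-2*(x + 2) = 6 or -6] -2·(inner) — divide through by -2, so div: x + 2 = -3 or 3.
Step 3. [x + 2 = -3 or 3] subtract 2: x sits inside (… + 2). So sub: x = -5 or 1.

Answer: x ∈ {-5, 1}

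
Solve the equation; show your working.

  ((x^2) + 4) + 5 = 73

Step 1. [((x^2) + 4) + 5 = 73] 5 comes off first (subtract 5) ⇒ sub: (x^2) + 4 = 68.
Step 2. [(x^2) + 4 = 68] subtract 4: x sits inside (… + 4). So sub: x^2 = 64.
Step 3. [x^2 = 64] 64 ≥ 0, LHS is (·)² — take ±√, so sqrt: x = 8 or -8.

Answer: x ∈ {-8, 8}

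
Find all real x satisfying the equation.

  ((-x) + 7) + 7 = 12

Step 1. [((-x) + 7) + 7 = 12] +7 is outermost — subtract 7 both sides ⇒ sub: (-x) + 7 = 5.
Step 2. [(-x) + 7 = 5] +7 is outermost — subtract 7 both sides ⇒ sub: -x = -2.
Step 3. [-x = -2] flip signs both sides, so neg: x = 2.

Answer: x ∈ {2}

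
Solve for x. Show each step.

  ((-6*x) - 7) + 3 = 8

Step 1. [((-6*x) - 7) + 3 = 8] subtract 3: x sits inside (… + 3). So sub: (-6*x) - 7 = 5.
Step 2. [(-6*x) - 7 = 5] add 7: x sits inside (… - 7) ⇒ sub: -6*x = 12.
Step 3. [-6*x = 12] LHS = -6·(…); ÷-6 both sides. So div: x = -2.

Answer: x ∈ {-2}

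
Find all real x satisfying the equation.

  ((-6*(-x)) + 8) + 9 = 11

Step 1. [((-6*(-x)) + 8) + 9 = 11] peel the +9: subtract 9 from each side, so sub: (-6*(-x)) + 8 = 2.
Step 2. [(-6*(-x)) + 8 = 2] subtract 8: x sits inside (… + 8). So sub: -6*(-x) = -6.
Step 3. [-6*(-x) = -6] LHS = -6·(…); ÷-6 both sides ⇒ div: -x = 1.
Step 4. [-x = 1] flip signs both sides, so neg: x = -1.

Answer: x ∈ {-1}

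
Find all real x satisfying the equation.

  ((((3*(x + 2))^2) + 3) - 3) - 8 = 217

Step 1. [((((3*(x + 2))^2) + 3) - 3) - 8 = 217] -8 is outermost — add 8 both sides. So sub: (((3*(x + 2))^2) + 3) - 3 = 225.
Step 2. [(((3*(x + 2))^2) + 3) - 3 = 225] the outer -3 inverts by adding 3, so sub: ((3*(x + 2))^2) + 3 = 228.
Step 3. [((3*(x + 2))^2) + 3 = 228] +3 is outermost — subtract 3 both sides ⇒ sub: (3*(x + 2))^2 = 225.
Step 4. [(3*(x + 2))^2 = 225] LHS squared, RHS 225 ≥ 0: apply √ (±) ⇒ sqrt: 3*(x + 2) = 15 or -15.
Step 5. [3*(x + 2) = 15 or -15] leading coefficient 3: divide by 3. So div: x + 2 = 5 or -5.
Step 6. [x + 2 = 5 or -5] 2 comes off first (subtract 2). So sub: x = 3 or -7.

Answer: x ∈ {-7, 3}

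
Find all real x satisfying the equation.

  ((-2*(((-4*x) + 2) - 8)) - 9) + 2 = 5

Step 1. [((-2*(((-4*x) + 2) - 8)) - 9) + 2 = 5] 2 comes off first (subtract 2) ⇒ sub: (-2*(((-4*x) + 2) - 8)) - 9 = 3.
Step 2. [(-2*(((-4*x) + 2) - 8)) - 9 = 3] the outer -9 inverts by adding 9, so sub: -2*(((-4*x) + 2) - 8) = 12.
Step 3. [-2*(((-4*x) + 2) - 8) = 12] LHS = -2·(…); ÷-2 both sides. So div: ((-4*x) + 2) - 8 = -6.
Step 4. [((-4*x) + 2) - 8 = -6] -8 is outermost — add 8 both sides, so sub: (-4*x) + 2 = 2.
Step 5. [(-4*x) + 2 = 2] the outer +2 inverts by subtracting 2, so sub: -4*x = 0.
Step 6. [-4*x = 0] -4 out front; divide by -4. So div: x = 0.

Answer: x ∈ {0}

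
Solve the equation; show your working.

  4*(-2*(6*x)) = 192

Step 1. [4*(-2*(6*x)) = 192] 4 out front; divide by 4 ⇒ div: -2*(6*x) = 48.
Step 2. [-2*(6*x) = 48] leading coefficient -2: divide by -2, so div: 6*x = -24.
Step 3. [6*x = -24] divide by the outer 6 ⇒ div: x = -4.

Answer: x ∈ {-4}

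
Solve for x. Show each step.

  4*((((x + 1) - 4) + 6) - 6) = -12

Step 1. [4*((((x + 1) - 4) + 6) - 6) = -12] leading coefficient 4: divide by 4. So div: (((x + 1) - 4) + 6) - 6 = -3.
Step 2. [(((x + 1) - 4) + 6) - 6 = -3] 6 comes off first (add 6), so sub: ((x + 1) - 4) + 6 = 3.
Step 3. [((x + 1) - 4) + 6 = 3] peel the +6: subtract 6 from each side, so sub: (x + 1) - 4 = -3.
Step 4. [(x + 1) - 4 = -3] add 4: x sits inside (… - 4) ⇒ sub: x + 1 = 1.
Step 5. [x + 1 = 1] 1 comes off first (subtract 1). So sub: x = 0.

Answer: x ∈ {0}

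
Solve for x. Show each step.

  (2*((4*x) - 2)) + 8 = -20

Step 1. [(2*((4*x) - 2)) + 8 = -20] the outer +8 inverts by subtracting 8, so sub: 2*((4*x) - 2) = -28.
Step 2. [2*((4*x) - 2) = -28] leading coefficient 2: divide by 2 ⇒ div: (4*x) - 2 = -14.
Step 3. [(4*x) - 2 = -14] the outer -2 inverts by adding 2 ⇒ sub: 4*x = -12.
Step 4. [4*x = -12] leading coefficient 4: divide by 4 ⇒ div: x = -3.

Answer: x ∈ {-3}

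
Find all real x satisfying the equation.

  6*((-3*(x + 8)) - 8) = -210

Step 1. [6*((-3*(x + 8)) - 8) = -210] 6·(inner) — divide through by 6. So div: (-3*(x + 8)) - 8 = -35.
Step 2. [(-3*(x + 8)) - 8 = -35] peel the -8: add 8 from each side. So sub: -3*(x + 8) = -27.
Step 3. [-3*(x + 8) = -27] -3 out front; divide by -3, so div: x + 8 = 9.
Step 4. [x + 8 = 9] peel the +8: subtract 8 from each side. So sub: x = 1.

Answer: x ∈ {1}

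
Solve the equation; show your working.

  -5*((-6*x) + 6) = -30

Step 1. [-5*((-6*x) + 6) = -30] leading coefficient -5: divide by -5. So div: (-6*x) + 6 = 6.
Step 2. [(-6*x) + 6 = 6] subtract 6: x sits inside (… + 6) ⇒ sub: -6*x = 0.
Step 3. [-6*x = 0] divide by the outer -6, so div: x = 0.

Answer: x ∈ {0}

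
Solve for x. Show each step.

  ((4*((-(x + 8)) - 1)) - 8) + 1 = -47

Step 1. [((4*((-(x + 8)) - 1)) - 8) + 1 = -47] peel the +1: subtract 1 from each side, so sub: (4*((-(x + 8)) - 1)) - 8 = -48.
Step 2. [(4*((-(x + 8)) - 1)) - 8 = -48] add 8: x sits inside (… - 8). So sub: 4*((-(x + 8)) - 1) = -40.
Step 3. [4*((-(x + 8)) - 1) = -40] LHS = 4·(…); ÷4 both sides, so div: (-(x + 8)) - 1 = -10.
Step 4. [(-(x + 8)) - 1 = -10] the outer -1 inverts by adding 1. So sub: -(x + 8) = -9.
Step 5. [-(x + 8) = -9] LHS negated; negate both sides. So neg: x + 8 = 9.
Step 6. [x + 8 = 9] peel the +8: subtract 8 from each side. So sub: x = 1.

Answer: x ∈ {1}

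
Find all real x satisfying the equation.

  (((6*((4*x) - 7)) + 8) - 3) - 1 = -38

Step 1. [(((6*((4*x) - 7)) + 8) - 3) - 1 = -38] add 1: x sits inside (… - 1), so sub: ((6*((4*x) - 7)) + 8) - 3 = -37.
Step 2. [((6*((4*x) - 7)) + 8) - 3 = -37] 3 comes off first (add 3), so sub: (6*((4*x) - 7)) + 8 = -34.
Step 3. [(6*((4*x) - 7)) + 8 = -34] subtract 8: x sits inside (… + 8) ⇒ sub: 6*((4*x) - 7) = -42.
Step 4. [6*((4*x) - 7) = -42] leading coefficient 6: divide by 6. So div: (4*x) - 7 = -7.
Step 5. [(4*x) - 7 = -7] the outer -7 inverts by adding 7 ⇒ sub: 4*x = 0.
Step 6. [4*x = 0] 4 out front; divide by 4. So div: x = 0.

Answer: x ∈ {0}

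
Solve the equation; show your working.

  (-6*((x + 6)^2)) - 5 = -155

Step 1. [(-6*((x + 6)^2)) - 5 = -155] 5 comes off first (add 5) ⇒ sub: -6*((x + 6)^2) = -150.
Step 2. [-6*((x + 6)^2) = -150] leading coefficient -6: divide by -6, so div: (x + 6)^2 = 25.
Step 3. [(x + 6)^2 = 25] √ both sides: 25 ≥ 0 gives two branches, so sqrt: x + 6 = 5 or -5.
Step 4. [x + 6 = 5 or -5] 6 comes off first (subtract 6). So sub: x = -1 or -11.

Answer: x ∈ {-11, -1}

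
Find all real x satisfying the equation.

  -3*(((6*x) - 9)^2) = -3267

Step 1. [-3*(((6*x) - 9)^2) = -3267] LHS = -3·(…); ÷-3 both sides ⇒ div: ((6*x) - 9)^2 = 1089.
Step 2. [((6*x) - 9)^2 = 1089] √ both sides: 1089 ≥ 0 gives two branches, so sqrt: (6*x) - 9 = 33 or -33.
Step 3. [(6*x) - 9 = 33 or -33] the outer -9 inverts by adding 9. So sub: 6*x = 42 or -24.
Step 4. [6*x = 42 or -24] leading coefficient 6: divide by 6 ⇒ div: x = 7 or -4.

Answer: x ∈ {-4, 7}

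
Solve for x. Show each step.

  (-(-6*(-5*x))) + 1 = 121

Step 1. [(-(-6*(-5*x))) + 1 = 121] peel the +1: subtract 1 from each side ⇒ sub: -(-6*(-5*x)) = 120.
Step 2. [-(-6*(-5*x)) = 120] LHS negated; negate both sides ⇒ neg: -6*(-5*x) = -120.
Step 3. [-6*(-5*x) = -120] -6·(inner) — divide through by -6, so div: -5*x = 20.
Step 4. [-5*x = 20] divide by the outer -5 ⇒ div: x = -4.

Answer: x ∈ {-4}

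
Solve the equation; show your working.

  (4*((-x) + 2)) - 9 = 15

Step 1. [(4*((-x) + 2)) - 9 = 15] the outer -9 inverts by adding 9 ⇒ sub: 4*((-x) + 2) = 24.
Step 2. [4*((-x) + 2) = 24] divide by the outer 4. So div: (-x) + 2 = 6.
Step 3. [(-x) + 2 = 6] peel the +2: subtract 2 from each side, so sub: -x = 4.
Step 4. [-x = 4] leading − — multiply by −1. So neg: x = -4.

Answer: x ∈ {-4}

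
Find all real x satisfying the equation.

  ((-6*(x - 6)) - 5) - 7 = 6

Step 1. [((-6*(x - 6)) - 5) - 7 = 6] -7 is outermost — add 7 both sides, so sub: (-6*(x - 6)) - 5 = 13.
Step 2. [(-6*(x - 6)) - 5 = 13] peel the -5: add 5 from each side ⇒ sub: -6*(x - 6) = 18.
Step 3. [-6*(x - 6) = 18] leading coefficient -6: divide by -6, so div: x - 6 = -3.
Step 4. [x - 6 = -3] peel the -6: add 6 from each side ⇒ sub: x = 3.

Answer: x ∈ {3}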